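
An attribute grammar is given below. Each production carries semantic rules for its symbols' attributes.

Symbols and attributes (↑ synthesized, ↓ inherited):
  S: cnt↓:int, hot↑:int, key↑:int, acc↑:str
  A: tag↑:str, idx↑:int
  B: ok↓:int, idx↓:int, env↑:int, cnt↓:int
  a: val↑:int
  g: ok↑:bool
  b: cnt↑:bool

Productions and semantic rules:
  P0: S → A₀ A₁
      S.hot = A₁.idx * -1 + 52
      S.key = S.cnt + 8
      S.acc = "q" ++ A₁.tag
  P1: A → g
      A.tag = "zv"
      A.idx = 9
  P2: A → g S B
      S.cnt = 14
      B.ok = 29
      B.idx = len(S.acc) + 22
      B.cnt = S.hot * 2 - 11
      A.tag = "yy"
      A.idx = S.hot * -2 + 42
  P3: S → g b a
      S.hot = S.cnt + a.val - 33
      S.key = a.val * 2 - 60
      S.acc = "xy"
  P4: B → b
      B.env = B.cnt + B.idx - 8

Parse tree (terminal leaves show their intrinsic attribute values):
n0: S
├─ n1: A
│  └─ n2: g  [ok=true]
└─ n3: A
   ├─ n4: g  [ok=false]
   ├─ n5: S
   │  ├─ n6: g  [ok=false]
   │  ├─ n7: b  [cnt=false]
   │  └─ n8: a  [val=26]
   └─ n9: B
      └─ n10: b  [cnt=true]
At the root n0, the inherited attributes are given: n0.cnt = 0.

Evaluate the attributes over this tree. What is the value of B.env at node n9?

19

1. n0.cnt = 0  [given at root]
2. n2.ok = true  [terminal]
3. n1.tag = "zv"  ["zv"]
4. n1.idx = 9  [9]
5. n4.ok = false  [terminal]
6. n5.cnt = 14  [14]
7. n6.ok = false  [terminal]
8. n7.cnt = false  [terminal]
9. n8.val = 26  [terminal]
10. n5.hot = 7  [S.cnt + a.val - 33]
11. n5.key = -8  [a.val * 2 - 60]
12. n5.acc = "xy"  ["xy"]
13. n9.ok = 29  [29]
14. n9.idx = 24  [len(S.acc) + 22]
15. n9.cnt = 3  [S.hot * 2 - 11]
16. n10.cnt = true  [terminal]
17. n9.env = 19  [B.cnt + B.idx - 8]
18. n3.tag = "yy"  ["yy"]
19. n3.idx = 28  [S.hot * -2 + 42]
20. n0.hot = 24  [A₁.idx * -1 + 52]
21. n0.key = 8  [S.cnt + 8]
22. n0.acc = "qyy"  ["q" ++ A₁.tag]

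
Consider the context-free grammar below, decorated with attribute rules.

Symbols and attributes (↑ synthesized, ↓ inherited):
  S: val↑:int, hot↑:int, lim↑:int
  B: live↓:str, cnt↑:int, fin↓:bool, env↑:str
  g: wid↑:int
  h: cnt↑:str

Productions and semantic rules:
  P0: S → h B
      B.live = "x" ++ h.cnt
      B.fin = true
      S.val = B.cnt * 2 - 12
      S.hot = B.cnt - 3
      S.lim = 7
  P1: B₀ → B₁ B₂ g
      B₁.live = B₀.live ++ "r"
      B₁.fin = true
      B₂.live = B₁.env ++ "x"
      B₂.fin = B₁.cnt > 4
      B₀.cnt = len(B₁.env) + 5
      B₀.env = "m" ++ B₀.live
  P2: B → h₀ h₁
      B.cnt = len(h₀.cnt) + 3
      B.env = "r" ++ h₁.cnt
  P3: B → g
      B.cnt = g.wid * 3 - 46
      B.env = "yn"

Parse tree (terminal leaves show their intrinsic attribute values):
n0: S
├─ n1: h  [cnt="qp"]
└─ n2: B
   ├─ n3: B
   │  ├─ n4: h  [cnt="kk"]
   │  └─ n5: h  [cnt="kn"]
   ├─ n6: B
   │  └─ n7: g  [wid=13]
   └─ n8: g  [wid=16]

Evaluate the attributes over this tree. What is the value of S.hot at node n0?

1. n1.cnt = "qp"  [terminal]
2. n2.live = "xqp"  ["x" ++ h.cnt]
3. n2.fin = true  [true]
4. n3.live = "xqpr"  [B₀.live ++ "r"]
5. n3.fin = true  [true]
6. n4.cnt = "kk"  [terminal]
7. n5.cnt = "kn"  [terminal]
8. n3.cnt = 5  [len(h₀.cnt) + 3]
9. n3.env = "rkn"  ["r" ++ h₁.cnt]
10. n6.live = "rknx"  [B₁.env ++ "x"]
11. n6.fin = true  [B₁.cnt > 4]
12. n7.wid = 13  [terminal]
13. n6.cnt = -7  [g.wid * 3 - 46]
14. n6.env = "yn"  ["yn"]
15. n8.wid = 16  [terminal]
16. n2.cnt = 8  [len(B₁.env) + 5]
17. n2.env = "mxqp"  ["m" ++ B₀.live]
18. n0.val = 4  [B.cnt * 2 - 12]
19. n0.hot = 5  [B.cnt - 3]
20. n0.lim = 7  [7]

5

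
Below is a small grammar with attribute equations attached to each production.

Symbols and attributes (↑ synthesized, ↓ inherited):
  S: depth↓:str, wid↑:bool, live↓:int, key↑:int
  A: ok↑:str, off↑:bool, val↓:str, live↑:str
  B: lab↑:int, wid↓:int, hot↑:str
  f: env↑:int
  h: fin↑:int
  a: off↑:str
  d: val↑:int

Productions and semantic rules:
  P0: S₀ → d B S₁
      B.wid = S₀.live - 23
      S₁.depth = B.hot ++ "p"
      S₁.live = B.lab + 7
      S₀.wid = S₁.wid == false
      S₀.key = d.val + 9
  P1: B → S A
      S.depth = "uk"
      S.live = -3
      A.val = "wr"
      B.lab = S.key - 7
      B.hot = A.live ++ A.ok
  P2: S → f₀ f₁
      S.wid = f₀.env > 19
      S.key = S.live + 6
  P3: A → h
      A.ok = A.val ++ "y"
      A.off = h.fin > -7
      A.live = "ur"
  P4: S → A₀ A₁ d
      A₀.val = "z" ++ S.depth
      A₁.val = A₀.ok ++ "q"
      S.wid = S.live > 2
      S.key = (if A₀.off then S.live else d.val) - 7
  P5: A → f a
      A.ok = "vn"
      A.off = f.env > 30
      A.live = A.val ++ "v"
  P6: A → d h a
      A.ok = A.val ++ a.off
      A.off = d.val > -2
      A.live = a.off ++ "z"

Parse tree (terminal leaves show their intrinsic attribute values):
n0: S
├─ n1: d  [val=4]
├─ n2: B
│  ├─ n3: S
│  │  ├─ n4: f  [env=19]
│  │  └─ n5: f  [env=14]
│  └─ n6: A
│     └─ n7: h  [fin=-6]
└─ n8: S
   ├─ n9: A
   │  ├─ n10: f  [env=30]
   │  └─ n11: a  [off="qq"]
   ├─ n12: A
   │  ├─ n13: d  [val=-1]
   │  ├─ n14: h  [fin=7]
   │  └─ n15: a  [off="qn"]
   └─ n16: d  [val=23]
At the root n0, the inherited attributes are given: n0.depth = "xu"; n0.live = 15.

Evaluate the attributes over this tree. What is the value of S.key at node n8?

16

1. n0.depth = "xu"  [given at root]
2. n0.live = 15  [given at root]
3. n1.val = 4  [terminal]
4. n2.wid = -8  [S₀.live - 23]
5. n3.depth = "uk"  ["uk"]
6. n3.live = -3  [-3]
7. n4.env = 19  [terminal]
8. n5.env = 14  [terminal]
9. n3.wid = false  [f₀.env > 19]
10. n3.key = 3  [S.live + 6]
11. n6.val = "wr"  ["wr"]
12. n7.fin = -6  [terminal]
13. n6.ok = "wry"  [A.val ++ "y"]
14. n6.off = true  [h.fin > -7]
15. n6.live = "ur"  ["ur"]
16. n2.lab = -4  [S.key - 7]
17. n2.hot = "urwry"  [A.live ++ A.ok]
18. n8.depth = "urwryp"  [B.hot ++ "p"]
19. n8.live = 3  [B.lab + 7]
20. n9.val = "zurwryp"  ["z" ++ S.depth]
21. n10.env = 30  [terminal]
22. n11.off = "qq"  [terminal]
23. n9.ok = "vn"  ["vn"]
24. n9.off = false  [f.env > 30]
25. n9.live = "zurwrypv"  [A.val ++ "v"]
26. n12.val = "vnq"  [A₀.ok ++ "q"]
27. n13.val = -1  [terminal]
28. n14.fin = 7  [terminal]
29. n15.off = "qn"  [terminal]
30. n12.ok = "vnqqn"  [A.val ++ a.off]
31. n12.off = true  [d.val > -2]
32. n12.live = "qnz"  [a.off ++ "z"]
33. n16.val = 23  [terminal]
34. n8.wid = true  [S.live > 2]
35. n8.key = 16  [(if A₀.off then S.live else d.val) - 7]
36. n0.wid = false  [S₁.wid == false]
37. n0.key = 13  [d.val + 9]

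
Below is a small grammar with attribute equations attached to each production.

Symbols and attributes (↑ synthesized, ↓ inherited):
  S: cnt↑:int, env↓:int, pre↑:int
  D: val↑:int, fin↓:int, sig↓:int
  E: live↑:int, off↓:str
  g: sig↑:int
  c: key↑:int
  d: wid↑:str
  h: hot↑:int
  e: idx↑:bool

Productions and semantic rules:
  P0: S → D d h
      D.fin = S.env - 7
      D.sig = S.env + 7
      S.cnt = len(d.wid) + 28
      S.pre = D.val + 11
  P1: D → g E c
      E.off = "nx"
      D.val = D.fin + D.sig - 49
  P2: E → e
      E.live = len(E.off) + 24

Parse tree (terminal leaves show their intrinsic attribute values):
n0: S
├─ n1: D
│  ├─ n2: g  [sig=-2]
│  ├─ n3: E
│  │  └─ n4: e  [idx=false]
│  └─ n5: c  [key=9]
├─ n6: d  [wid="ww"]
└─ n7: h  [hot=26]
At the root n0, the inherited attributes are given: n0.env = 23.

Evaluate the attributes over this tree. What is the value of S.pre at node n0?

1. n0.env = 23  [given at root]
2. n1.fin = 16  [S.env - 7]
3. n1.sig = 30  [S.env + 7]
4. n2.sig = -2  [terminal]
5. n3.off = "nx"  ["nx"]
6. n4.idx = false  [terminal]
7. n3.live = 26  [len(E.off) + 24]
8. n5.key = 9  [terminal]
9. n1.val = -3  [D.fin + D.sig - 49]
10. n6.wid = "ww"  [terminal]
11. n7.hot = 26  [terminal]
12. n0.cnt = 30  [len(d.wid) + 28]
13. n0.pre = 8  [D.val + 11]

8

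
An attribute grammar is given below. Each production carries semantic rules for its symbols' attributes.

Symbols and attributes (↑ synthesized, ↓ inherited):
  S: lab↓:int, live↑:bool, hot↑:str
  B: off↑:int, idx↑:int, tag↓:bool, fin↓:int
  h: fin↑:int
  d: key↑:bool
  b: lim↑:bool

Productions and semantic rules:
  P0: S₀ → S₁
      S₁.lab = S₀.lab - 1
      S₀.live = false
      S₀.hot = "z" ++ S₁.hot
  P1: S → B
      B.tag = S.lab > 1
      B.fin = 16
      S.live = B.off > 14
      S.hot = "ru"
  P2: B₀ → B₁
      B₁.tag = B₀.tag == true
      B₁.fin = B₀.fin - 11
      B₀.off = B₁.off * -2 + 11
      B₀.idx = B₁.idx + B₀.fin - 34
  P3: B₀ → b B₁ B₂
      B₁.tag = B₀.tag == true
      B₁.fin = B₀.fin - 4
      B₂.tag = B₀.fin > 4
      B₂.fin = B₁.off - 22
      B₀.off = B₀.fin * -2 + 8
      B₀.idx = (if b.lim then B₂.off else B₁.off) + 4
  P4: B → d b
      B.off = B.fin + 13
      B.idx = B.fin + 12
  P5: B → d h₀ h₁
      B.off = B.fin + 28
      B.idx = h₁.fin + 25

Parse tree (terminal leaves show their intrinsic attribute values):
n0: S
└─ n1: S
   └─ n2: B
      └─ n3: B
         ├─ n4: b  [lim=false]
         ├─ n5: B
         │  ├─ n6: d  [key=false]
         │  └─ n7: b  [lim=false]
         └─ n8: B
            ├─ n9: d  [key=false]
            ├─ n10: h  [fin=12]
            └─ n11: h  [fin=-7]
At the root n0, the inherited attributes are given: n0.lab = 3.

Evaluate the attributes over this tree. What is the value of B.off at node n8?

20

1. n0.lab = 3  [given at root]
2. n1.lab = 2  [S₀.lab - 1]
3. n2.tag = true  [S.lab > 1]
4. n2.fin = 16  [16]
5. n3.tag = true  [B₀.tag == true]
6. n3.fin = 5  [B₀.fin - 11]
7. n4.lim = false  [terminal]
8. n5.tag = true  [B₀.tag == true]
9. n5.fin = 1  [B₀.fin - 4]
10. n6.key = false  [terminal]
11. n7.lim = false  [terminal]
12. n5.off = 14  [B.fin + 13]
13. n5.idx = 13  [B.fin + 12]
14. n8.tag = true  [B₀.fin > 4]
15. n8.fin = -8  [B₁.off - 22]
16. n9.key = false  [terminal]
17. n10.fin = 12  [terminal]
18. n11.fin = -7  [terminal]
19. n8.off = 20  [B.fin + 28]
20. n8.idx = 18  [h₁.fin + 25]
21. n3.off = -2  [B₀.fin * -2 + 8]
22. n3.idx = 18  [(if b.lim then B₂.off else B₁.off) + 4]
23. n2.off = 15  [B₁.off * -2 + 11]
24. n2.idx = 0  [B₁.idx + B₀.fin - 34]
25. n1.live = true  [B.off > 14]
26. n1.hot = "ru"  ["ru"]
27. n0.live = false  [false]
28. n0.hot = "zru"  ["z" ++ S₁.hot]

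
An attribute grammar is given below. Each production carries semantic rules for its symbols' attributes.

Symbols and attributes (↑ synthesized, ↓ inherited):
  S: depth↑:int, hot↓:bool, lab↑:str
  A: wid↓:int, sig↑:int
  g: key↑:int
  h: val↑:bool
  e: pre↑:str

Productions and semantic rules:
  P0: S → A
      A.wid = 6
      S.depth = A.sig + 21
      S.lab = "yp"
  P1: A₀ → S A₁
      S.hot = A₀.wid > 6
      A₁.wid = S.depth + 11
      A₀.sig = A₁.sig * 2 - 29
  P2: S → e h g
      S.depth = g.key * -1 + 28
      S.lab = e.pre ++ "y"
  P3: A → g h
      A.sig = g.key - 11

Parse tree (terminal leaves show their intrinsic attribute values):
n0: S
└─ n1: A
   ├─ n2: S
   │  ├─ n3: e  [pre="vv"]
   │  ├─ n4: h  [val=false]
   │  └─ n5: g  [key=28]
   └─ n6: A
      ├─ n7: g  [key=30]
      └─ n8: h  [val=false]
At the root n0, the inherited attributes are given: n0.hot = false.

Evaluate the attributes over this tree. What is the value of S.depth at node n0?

30

1. n0.hot = false  [given at root]
2. n1.wid = 6  [6]
3. n2.hot = false  [A₀.wid > 6]
4. n3.pre = "vv"  [terminal]
5. n4.val = false  [terminal]
6. n5.key = 28  [terminal]
7. n2.depth = 0  [g.key * -1 + 28]
8. n2.lab = "vvy"  [e.pre ++ "y"]
9. n6.wid = 11  [S.depth + 11]
10. n7.key = 30  [terminal]
11. n8.val = false  [terminal]
12. n6.sig = 19  [g.key - 11]
13. n1.sig = 9  [A₁.sig * 2 - 29]
14. n0.depth = 30  [A.sig + 21]
15. n0.lab = "yp"  ["yp"]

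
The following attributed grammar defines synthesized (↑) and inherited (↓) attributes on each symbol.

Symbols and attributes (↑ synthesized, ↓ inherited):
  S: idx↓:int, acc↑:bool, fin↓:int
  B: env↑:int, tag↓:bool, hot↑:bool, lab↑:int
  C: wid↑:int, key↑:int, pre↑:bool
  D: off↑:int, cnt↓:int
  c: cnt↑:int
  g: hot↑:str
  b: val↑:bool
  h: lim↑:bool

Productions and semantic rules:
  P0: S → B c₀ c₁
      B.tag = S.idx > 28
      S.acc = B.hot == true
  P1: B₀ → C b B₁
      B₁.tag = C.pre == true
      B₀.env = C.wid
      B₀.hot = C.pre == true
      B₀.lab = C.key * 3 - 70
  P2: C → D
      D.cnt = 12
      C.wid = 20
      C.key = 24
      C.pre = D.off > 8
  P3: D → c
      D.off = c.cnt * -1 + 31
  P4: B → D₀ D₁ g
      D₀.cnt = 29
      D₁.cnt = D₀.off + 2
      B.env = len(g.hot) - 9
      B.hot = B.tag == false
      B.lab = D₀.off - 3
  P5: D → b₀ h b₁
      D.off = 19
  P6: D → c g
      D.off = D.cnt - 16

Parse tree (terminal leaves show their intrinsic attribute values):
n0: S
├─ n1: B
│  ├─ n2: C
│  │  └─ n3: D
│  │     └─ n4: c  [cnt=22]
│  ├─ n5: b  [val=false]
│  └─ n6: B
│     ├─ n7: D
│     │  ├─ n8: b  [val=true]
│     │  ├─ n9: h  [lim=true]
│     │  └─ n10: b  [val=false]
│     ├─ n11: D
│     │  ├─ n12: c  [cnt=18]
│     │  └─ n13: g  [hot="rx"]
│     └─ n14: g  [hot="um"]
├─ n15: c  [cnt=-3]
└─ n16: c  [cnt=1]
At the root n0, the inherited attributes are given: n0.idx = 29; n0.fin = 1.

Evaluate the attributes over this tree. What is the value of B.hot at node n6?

false

1. n0.idx = 29  [given at root]
2. n0.fin = 1  [given at root]
3. n1.tag = true  [S.idx > 28]
4. n3.cnt = 12  [12]
5. n4.cnt = 22  [terminal]
6. n3.off = 9  [c.cnt * -1 + 31]
7. n2.wid = 20  [20]
8. n2.key = 24  [24]
9. n2.pre = true  [D.off > 8]
10. n5.val = false  [terminal]
11. n6.tag = true  [C.pre == true]
12. n7.cnt = 29  [29]
13. n8.val = true  [terminal]
14. n9.lim = true  [terminal]
15. n10.val = false  [terminal]
16. n7.off = 19  [19]
17. n11.cnt = 21  [D₀.off + 2]
18. n12.cnt = 18  [terminal]
19. n13.hot = "rx"  [terminal]
20. n11.off = 5  [D.cnt - 16]
21. n14.hot = "um"  [terminal]
22. n6.env = -7  [len(g.hot) - 9]
23. n6.hot = false  [B.tag == false]
24. n6.lab = 16  [D₀.off - 3]
25. n1.env = 20  [C.wid]
26. n1.hot = true  [C.pre == true]
27. n1.lab = 2  [C.key * 3 - 70]
28. n15.cnt = -3  [terminal]
29. n16.cnt = 1  [terminal]
30. n0.acc = true  [B.hot == true]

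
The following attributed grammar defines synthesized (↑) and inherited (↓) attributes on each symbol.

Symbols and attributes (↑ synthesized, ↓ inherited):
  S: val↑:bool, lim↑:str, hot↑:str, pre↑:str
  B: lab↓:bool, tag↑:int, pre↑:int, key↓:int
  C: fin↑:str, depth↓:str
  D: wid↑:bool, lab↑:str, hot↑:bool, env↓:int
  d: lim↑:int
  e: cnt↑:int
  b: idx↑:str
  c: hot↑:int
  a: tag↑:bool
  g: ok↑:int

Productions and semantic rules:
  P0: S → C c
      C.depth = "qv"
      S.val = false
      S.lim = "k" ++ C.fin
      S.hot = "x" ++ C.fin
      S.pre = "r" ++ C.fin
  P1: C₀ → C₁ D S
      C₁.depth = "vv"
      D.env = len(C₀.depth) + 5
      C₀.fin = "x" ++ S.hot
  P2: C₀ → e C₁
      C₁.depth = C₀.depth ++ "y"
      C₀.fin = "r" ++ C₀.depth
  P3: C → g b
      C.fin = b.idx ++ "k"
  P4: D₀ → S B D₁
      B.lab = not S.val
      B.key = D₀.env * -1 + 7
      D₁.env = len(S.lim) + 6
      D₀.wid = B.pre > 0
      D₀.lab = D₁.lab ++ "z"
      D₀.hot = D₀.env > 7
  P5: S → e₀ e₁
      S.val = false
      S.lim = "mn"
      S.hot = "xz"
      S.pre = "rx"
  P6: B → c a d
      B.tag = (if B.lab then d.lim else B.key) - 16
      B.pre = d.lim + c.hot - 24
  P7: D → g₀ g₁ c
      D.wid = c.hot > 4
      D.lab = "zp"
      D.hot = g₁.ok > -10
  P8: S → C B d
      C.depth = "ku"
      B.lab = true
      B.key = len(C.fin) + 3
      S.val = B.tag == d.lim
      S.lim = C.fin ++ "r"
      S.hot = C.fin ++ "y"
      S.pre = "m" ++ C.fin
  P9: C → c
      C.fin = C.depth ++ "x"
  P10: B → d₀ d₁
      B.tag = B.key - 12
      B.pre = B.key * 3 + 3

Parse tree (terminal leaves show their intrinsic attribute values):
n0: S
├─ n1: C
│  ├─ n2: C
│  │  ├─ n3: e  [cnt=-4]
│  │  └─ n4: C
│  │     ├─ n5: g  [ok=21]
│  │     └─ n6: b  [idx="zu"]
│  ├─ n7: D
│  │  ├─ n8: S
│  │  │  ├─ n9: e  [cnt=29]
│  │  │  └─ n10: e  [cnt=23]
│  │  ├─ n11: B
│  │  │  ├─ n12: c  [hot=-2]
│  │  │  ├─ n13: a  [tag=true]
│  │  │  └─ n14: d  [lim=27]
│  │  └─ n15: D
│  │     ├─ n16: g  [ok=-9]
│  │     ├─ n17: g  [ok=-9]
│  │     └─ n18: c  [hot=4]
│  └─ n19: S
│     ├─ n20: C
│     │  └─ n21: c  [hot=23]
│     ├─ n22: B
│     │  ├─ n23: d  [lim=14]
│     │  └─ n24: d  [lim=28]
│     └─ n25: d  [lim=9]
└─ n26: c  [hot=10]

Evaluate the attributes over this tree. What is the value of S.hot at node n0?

1. n1.depth = "qv"  ["qv"]
2. n2.depth = "vv"  ["vv"]
3. n3.cnt = -4  [terminal]
4. n4.depth = "vvy"  [C₀.depth ++ "y"]
5. n5.ok = 21  [terminal]
6. n6.idx = "zu"  [terminal]
7. n4.fin = "zuk"  [b.idx ++ "k"]
8. n2.fin = "rvv"  ["r" ++ C₀.depth]
9. n7.env = 7  [len(C₀.depth) + 5]
10. n9.cnt = 29  [terminal]
11. n10.cnt = 23  [terminal]
12. n8.val = false  [false]
13. n8.lim = "mn"  ["mn"]
14. n8.hot = "xz"  ["xz"]
15. n8.pre = "rx"  ["rx"]
16. n11.lab = true  [not S.val]
17. n11.key = 0  [D₀.env * -1 + 7]
18. n12.hot = -2  [terminal]
19. n13.tag = true  [terminal]
20. n14.lim = 27  [terminal]
21. n11.tag = 11  [(if B.lab then d.lim else B.key) - 16]
22. n11.pre = 1  [d.lim + c.hot - 24]
23. n15.env = 8  [len(S.lim) + 6]
24. n16.ok = -9  [terminal]
25. n17.ok = -9  [terminal]
26. n18.hot = 4  [terminal]
27. n15.wid = false  [c.hot > 4]
28. n15.lab = "zp"  ["zp"]
29. n15.hot = true  [g₁.ok > -10]
30. n7.wid = true  [B.pre > 0]
31. n7.lab = "zpz"  [D₁.lab ++ "z"]
32. n7.hot = false  [D₀.env > 7]
33. n20.depth = "ku"  ["ku"]
34. n21.hot = 23  [terminal]
35. n20.fin = "kux"  [C.depth ++ "x"]
36. n22.lab = true  [true]
37. n22.key = 6  [len(C.fin) + 3]
38. n23.lim = 14  [terminal]
39. n24.lim = 28  [terminal]
40. n22.tag = -6  [B.key - 12]
41. n22.pre = 21  [B.key * 3 + 3]
42. n25.lim = 9  [terminal]
43. n19.val = false  [B.tag == d.lim]
44. n19.lim = "kuxr"  [C.fin ++ "r"]
45. n19.hot = "kuxy"  [C.fin ++ "y"]
46. n19.pre = "mkux"  ["m" ++ C.fin]
47. n1.fin = "xkuxy"  ["x" ++ S.hot]
48. n26.hot = 10  [terminal]
49. n0.val = false  [false]
50. n0.lim = "kxkuxy"  ["k" ++ C.fin]
51. n0.hot = "xxkuxy"  ["x" ++ C.fin]
52. n0.pre = "rxkuxy"  ["r" ++ C.fin]

"xxkuxy"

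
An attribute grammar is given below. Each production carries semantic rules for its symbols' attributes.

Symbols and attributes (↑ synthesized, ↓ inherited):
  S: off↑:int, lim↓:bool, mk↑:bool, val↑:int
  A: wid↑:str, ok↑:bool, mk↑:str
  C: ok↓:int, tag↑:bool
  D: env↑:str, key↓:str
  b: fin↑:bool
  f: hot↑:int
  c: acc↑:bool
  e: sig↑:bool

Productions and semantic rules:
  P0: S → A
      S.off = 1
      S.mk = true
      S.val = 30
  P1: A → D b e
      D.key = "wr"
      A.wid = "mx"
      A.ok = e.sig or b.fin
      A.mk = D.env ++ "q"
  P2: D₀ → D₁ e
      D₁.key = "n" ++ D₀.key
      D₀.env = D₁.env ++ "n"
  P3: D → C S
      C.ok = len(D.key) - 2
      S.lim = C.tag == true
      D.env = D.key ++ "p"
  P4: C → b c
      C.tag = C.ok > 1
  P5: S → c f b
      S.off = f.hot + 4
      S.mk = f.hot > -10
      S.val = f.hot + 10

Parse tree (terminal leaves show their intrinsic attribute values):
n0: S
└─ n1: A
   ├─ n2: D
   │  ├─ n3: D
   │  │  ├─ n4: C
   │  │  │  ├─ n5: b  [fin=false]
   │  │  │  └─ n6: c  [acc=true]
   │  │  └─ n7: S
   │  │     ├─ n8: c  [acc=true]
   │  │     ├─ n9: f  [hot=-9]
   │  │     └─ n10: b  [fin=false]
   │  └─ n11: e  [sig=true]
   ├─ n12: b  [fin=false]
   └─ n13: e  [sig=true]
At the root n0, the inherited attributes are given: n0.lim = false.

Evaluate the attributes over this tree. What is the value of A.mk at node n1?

"nwrpnq"

1. n0.lim = false  [given at root]
2. n2.key = "wr"  ["wr"]
3. n3.key = "nwr"  ["n" ++ D₀.key]
4. n4.ok = 1  [len(D.key) - 2]
5. n5.fin = false  [terminal]
6. n6.acc = true  [terminal]
7. n4.tag = false  [C.ok > 1]
8. n7.lim = false  [C.tag == true]
9. n8.acc = true  [terminal]
10. n9.hot = -9  [terminal]
11. n10.fin = false  [terminal]
12. n7.off = -5  [f.hot + 4]
13. n7.mk = true  [f.hot > -10]
14. n7.val = 1  [f.hot + 10]
15. n3.env = "nwrp"  [D.key ++ "p"]
16. n11.sig = true  [terminal]
17. n2.env = "nwrpn"  [D₁.env ++ "n"]
18. n12.fin = false  [terminal]
19. n13.sig = true  [terminal]
20. n1.wid = "mx"  ["mx"]
21. n1.ok = true  [e.sig or b.fin]
22. n1.mk = "nwrpnq"  [D.env ++ "q"]
23. n0.off = 1  [1]
24. n0.mk = true  [true]
25. n0.val = 30  [30]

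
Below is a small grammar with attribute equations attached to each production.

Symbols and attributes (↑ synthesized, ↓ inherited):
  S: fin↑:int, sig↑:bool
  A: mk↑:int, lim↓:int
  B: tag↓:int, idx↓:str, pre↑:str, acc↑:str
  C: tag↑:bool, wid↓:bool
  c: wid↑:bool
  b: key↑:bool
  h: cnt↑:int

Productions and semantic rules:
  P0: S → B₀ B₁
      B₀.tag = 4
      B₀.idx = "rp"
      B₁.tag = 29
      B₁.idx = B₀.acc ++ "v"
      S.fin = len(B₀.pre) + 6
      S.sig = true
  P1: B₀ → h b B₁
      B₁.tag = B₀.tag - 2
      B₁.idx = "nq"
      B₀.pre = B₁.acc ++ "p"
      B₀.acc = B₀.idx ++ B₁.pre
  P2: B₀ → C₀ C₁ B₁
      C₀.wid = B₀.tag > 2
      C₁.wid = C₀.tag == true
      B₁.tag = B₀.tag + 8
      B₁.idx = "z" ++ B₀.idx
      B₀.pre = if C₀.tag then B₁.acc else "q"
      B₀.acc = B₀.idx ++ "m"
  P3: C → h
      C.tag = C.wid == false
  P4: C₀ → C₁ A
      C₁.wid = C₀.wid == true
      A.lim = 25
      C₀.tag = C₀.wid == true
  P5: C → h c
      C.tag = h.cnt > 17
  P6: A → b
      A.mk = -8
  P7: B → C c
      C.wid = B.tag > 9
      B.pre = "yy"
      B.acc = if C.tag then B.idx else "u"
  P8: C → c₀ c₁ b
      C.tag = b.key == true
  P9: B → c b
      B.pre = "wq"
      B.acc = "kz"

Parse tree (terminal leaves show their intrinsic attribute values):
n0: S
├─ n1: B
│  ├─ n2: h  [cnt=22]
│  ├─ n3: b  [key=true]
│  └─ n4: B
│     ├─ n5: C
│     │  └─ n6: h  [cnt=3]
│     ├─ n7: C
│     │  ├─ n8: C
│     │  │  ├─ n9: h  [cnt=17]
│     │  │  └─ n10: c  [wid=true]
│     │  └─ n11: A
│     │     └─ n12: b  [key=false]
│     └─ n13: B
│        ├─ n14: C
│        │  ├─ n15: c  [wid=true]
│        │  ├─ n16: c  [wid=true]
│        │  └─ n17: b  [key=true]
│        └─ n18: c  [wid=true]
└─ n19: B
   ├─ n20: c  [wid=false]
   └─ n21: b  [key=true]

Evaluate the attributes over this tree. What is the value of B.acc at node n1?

1. n1.tag = 4  [4]
2. n1.idx = "rp"  ["rp"]
3. n2.cnt = 22  [terminal]
4. n3.key = true  [terminal]
5. n4.tag = 2  [B₀.tag - 2]
6. n4.idx = "nq"  ["nq"]
7. n5.wid = false  [B₀.tag > 2]
8. n6.cnt = 3  [terminal]
9. n5.tag = true  [C.wid == false]
10. n7.wid = true  [C₀.tag == true]
11. n8.wid = true  [C₀.wid == true]
12. n9.cnt = 17  [terminal]
13. n10.wid = true  [terminal]
14. n8.tag = false  [h.cnt > 17]
15. n11.lim = 25  [25]
16. n12.key = false  [terminal]
17. n11.mk = -8  [-8]
18. n7.tag = true  [C₀.wid == true]
19. n13.tag = 10  [B₀.tag + 8]
20. n13.idx = "znq"  ["z" ++ B₀.idx]
21. n14.wid = true  [B.tag > 9]
22. n15.wid = true  [terminal]
23. n16.wid = true  [terminal]
24. n17.key = true  [terminal]
25. n14.tag = true  [b.key == true]
26. n18.wid = true  [terminal]
27. n13.pre = "yy"  ["yy"]
28. n13.acc = "znq"  [if C.tag then B.idx else "u"]
29. n4.pre = "znq"  [if C₀.tag then B₁.acc else "q"]
30. n4.acc = "nqm"  [B₀.idx ++ "m"]
31. n1.pre = "nqmp"  [B₁.acc ++ "p"]
32. n1.acc = "rpznq"  [B₀.idx ++ B₁.pre]
33. n19.tag = 29  [29]
34. n19.idx = "rpznqv"  [B₀.acc ++ "v"]
35. n20.wid = false  [terminal]
36. n21.key = true  [terminal]
37. n19.pre = "wq"  ["wq"]
38. n19.acc = "kz"  ["kz"]
39. n0.fin = 10  [len(B₀.pre) + 6]
40. n0.sig = true  [true]

"rpznq"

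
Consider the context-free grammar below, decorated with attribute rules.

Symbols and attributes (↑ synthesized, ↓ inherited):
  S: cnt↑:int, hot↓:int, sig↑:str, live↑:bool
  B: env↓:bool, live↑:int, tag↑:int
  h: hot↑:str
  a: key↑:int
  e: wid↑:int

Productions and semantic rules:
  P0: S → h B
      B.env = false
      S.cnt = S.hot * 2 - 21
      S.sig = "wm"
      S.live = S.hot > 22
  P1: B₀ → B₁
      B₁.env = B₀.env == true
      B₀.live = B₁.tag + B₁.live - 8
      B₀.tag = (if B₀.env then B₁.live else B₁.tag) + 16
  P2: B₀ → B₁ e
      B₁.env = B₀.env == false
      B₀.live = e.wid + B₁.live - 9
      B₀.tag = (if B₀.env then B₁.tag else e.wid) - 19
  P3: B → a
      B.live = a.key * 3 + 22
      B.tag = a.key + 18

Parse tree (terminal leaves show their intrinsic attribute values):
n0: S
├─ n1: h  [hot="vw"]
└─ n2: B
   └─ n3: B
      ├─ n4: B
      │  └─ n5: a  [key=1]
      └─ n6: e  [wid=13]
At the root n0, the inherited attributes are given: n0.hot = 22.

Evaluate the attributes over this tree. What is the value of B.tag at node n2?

10

1. n0.hot = 22  [given at root]
2. n1.hot = "vw"  [terminal]
3. n2.env = false  [false]
4. n3.env = false  [B₀.env == true]
5. n4.env = true  [B₀.env == false]
6. n5.key = 1  [terminal]
7. n4.live = 25  [a.key * 3 + 22]
8. n4.tag = 19  [a.key + 18]
9. n6.wid = 13  [terminal]
10. n3.live = 29  [e.wid + B₁.live - 9]
11. n3.tag = -6  [(if B₀.env then B₁.tag else e.wid) - 19]
12. n2.live = 15  [B₁.tag + B₁.live - 8]
13. n2.tag = 10  [(if B₀.env then B₁.live else B₁.tag) + 16]
14. n0.cnt = 23  [S.hot * 2 - 21]
15. n0.sig = "wm"  ["wm"]
16. n0.live = false  [S.hot > 22]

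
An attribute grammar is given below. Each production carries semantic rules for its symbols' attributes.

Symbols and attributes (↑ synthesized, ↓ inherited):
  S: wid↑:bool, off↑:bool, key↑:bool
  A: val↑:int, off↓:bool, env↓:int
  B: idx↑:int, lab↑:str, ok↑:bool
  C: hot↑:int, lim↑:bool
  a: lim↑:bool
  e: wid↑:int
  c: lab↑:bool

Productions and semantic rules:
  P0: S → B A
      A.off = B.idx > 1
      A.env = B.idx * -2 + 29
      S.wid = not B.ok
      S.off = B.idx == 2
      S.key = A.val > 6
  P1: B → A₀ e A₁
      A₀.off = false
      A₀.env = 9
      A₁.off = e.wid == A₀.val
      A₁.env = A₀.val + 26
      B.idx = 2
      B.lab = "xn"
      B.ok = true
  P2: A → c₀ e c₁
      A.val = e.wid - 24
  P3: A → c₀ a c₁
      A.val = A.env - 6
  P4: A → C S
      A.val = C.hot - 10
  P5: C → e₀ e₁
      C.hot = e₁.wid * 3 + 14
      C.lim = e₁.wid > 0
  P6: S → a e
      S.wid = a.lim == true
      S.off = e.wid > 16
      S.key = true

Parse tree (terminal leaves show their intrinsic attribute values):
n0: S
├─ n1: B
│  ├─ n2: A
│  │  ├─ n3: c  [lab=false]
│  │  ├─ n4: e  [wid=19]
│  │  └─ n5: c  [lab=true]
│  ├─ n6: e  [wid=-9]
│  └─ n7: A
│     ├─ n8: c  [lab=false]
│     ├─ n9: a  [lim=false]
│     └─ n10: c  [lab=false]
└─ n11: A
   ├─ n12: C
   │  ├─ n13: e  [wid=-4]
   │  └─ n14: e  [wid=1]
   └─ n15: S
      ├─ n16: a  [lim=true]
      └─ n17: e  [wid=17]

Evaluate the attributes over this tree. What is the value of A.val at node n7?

15

1. n2.off = false  [false]
2. n2.env = 9  [9]
3. n3.lab = false  [terminal]
4. n4.wid = 19  [terminal]
5. n5.lab = true  [terminal]
6. n2.val = -5  [e.wid - 24]
7. n6.wid = -9  [terminal]
8. n7.off = false  [e.wid == A₀.val]
9. n7.env = 21  [A₀.val + 26]
10. n8.lab = false  [terminal]
11. n9.lim = false  [terminal]
12. n10.lab = false  [terminal]
13. n7.val = 15  [A.env - 6]
14. n1.idx = 2  [2]
15. n1.lab = "xn"  ["xn"]
16. n1.ok = true  [true]
17. n11.off = true  [B.idx > 1]
18. n11.env = 25  [B.idx * -2 + 29]
19. n13.wid = -4  [terminal]
20. n14.wid = 1  [terminal]
21. n12.hot = 17  [e₁.wid * 3 + 14]
22. n12.lim = true  [e₁.wid > 0]
23. n16.lim = true  [terminal]
24. n17.wid = 17  [terminal]
25. n15.wid = true  [a.lim == true]
26. n15.off = true  [e.wid > 16]
27. n15.key = true  [true]
28. n11.val = 7  [C.hot - 10]
29. n0.wid = false  [not B.ok]
30. n0.off = true  [B.idx == 2]
31. n0.key = true  [A.val > 6]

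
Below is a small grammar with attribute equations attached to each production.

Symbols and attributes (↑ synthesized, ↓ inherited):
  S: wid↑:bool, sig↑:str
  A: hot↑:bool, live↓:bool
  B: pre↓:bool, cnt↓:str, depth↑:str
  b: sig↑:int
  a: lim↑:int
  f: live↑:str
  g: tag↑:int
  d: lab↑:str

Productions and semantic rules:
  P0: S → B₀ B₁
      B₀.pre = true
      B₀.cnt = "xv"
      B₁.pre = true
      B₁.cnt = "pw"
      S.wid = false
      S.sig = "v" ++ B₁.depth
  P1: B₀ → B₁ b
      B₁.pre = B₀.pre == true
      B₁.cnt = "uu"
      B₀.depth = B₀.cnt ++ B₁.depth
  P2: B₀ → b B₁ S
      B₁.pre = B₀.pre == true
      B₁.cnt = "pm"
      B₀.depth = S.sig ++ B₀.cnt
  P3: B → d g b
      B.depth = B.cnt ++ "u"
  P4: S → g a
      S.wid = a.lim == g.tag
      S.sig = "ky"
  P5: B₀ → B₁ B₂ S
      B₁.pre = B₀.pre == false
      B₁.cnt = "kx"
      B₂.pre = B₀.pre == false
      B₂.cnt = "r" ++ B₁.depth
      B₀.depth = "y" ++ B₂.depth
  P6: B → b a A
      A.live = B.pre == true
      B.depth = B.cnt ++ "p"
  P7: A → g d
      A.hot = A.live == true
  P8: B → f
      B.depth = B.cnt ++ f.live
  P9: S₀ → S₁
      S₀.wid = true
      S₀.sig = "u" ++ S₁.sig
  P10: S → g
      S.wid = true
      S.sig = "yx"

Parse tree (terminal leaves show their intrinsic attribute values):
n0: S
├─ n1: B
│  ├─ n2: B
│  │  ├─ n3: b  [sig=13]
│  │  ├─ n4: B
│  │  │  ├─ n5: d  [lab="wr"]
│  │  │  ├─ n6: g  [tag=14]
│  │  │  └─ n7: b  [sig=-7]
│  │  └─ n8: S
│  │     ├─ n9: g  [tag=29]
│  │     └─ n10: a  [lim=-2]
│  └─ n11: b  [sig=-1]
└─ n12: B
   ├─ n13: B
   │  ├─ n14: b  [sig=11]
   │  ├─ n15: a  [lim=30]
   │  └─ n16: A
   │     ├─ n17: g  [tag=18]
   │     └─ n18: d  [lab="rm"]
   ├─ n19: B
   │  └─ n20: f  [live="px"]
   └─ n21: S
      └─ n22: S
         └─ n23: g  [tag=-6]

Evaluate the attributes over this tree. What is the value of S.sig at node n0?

"vyrkxppx"

1. n1.pre = true  [true]
2. n1.cnt = "xv"  ["xv"]
3. n2.pre = true  [B₀.pre == true]
4. n2.cnt = "uu"  ["uu"]
5. n3.sig = 13  [terminal]
6. n4.pre = true  [B₀.pre == true]
7. n4.cnt = "pm"  ["pm"]
8. n5.lab = "wr"  [terminal]
9. n6.tag = 14  [terminal]
10. n7.sig = -7  [terminal]
11. n4.depth = "pmu"  [B.cnt ++ "u"]
12. n9.tag = 29  [terminal]
13. n10.lim = -2  [terminal]
14. n8.wid = false  [a.lim == g.tag]
15. n8.sig = "ky"  ["ky"]
16. n2.depth = "kyuu"  [S.sig ++ B₀.cnt]
17. n11.sig = -1  [terminal]
18. n1.depth = "xvkyuu"  [B₀.cnt ++ B₁.depth]
19. n12.pre = true  [true]
20. n12.cnt = "pw"  ["pw"]
21. n13.pre = false  [B₀.pre == false]
22. n13.cnt = "kx"  ["kx"]
23. n14.sig = 11  [terminal]
24. n15.lim = 30  [terminal]
25. n16.live = false  [B.pre == true]
26. n17.tag = 18  [terminal]
27. n18.lab = "rm"  [terminal]
28. n16.hot = false  [A.live == true]
29. n13.depth = "kxp"  [B.cnt ++ "p"]
30. n19.pre = false  [B₀.pre == false]
31. n19.cnt = "rkxp"  ["r" ++ B₁.depth]
32. n20.live = "px"  [terminal]
33. n19.depth = "rkxppx"  [B.cnt ++ f.live]
34. n23.tag = -6  [terminal]
35. n22.wid = true  [true]
36. n22.sig = "yx"  ["yx"]
37. n21.wid = true  [true]
38. n21.sig = "uyx"  ["u" ++ S₁.sig]
39. n12.depth = "yrkxppx"  ["y" ++ B₂.depth]
40. n0.wid = false  [false]
41. n0.sig = "vyrkxppx"  ["v" ++ B₁.depth]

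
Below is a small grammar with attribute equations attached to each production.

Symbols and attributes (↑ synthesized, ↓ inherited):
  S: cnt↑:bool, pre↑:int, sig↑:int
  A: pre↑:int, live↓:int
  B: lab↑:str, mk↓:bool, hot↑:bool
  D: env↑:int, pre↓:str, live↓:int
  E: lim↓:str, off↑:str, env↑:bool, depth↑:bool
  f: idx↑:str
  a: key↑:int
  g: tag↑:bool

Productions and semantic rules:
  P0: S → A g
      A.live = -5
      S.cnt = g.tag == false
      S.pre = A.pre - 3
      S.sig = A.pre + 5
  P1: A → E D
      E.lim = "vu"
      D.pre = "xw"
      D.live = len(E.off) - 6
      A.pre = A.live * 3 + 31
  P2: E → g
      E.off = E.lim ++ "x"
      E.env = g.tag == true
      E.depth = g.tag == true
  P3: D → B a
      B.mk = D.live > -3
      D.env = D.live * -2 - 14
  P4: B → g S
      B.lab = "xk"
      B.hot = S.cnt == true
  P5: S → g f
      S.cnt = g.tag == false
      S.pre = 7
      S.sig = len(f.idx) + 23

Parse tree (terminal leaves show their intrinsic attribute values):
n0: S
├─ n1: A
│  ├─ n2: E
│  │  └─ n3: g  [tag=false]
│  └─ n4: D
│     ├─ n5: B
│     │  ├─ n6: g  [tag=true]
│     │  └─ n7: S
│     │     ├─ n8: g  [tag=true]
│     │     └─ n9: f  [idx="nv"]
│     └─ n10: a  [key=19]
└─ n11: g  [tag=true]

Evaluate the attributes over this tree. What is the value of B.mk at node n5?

1. n1.live = -5  [-5]
2. n2.lim = "vu"  ["vu"]
3. n3.tag = false  [terminal]
4. n2.off = "vux"  [E.lim ++ "x"]
5. n2.env = false  [g.tag == true]
6. n2.depth = false  [g.tag == true]
7. n4.pre = "xw"  ["xw"]
8. n4.live = -3  [len(E.off) - 6]
9. n5.mk = false  [D.live > -3]
10. n6.tag = true  [terminal]
11. n8.tag = true  [terminal]
12. n9.idx = "nv"  [terminal]
13. n7.cnt = false  [g.tag == false]
14. n7.pre = 7  [7]
15. n7.sig = 25  [len(f.idx) + 23]
16. n5.lab = "xk"  ["xk"]
17. n5.hot = false  [S.cnt == true]
18. n10.key = 19  [terminal]
19. n4.env = -8  [D.live * -2 - 14]
20. n1.pre = 16  [A.live * 3 + 31]
21. n11.tag = true  [terminal]
22. n0.cnt = false  [g.tag == false]
23. n0.pre = 13  [A.pre - 3]
24. n0.sig = 21  [A.pre + 5]

false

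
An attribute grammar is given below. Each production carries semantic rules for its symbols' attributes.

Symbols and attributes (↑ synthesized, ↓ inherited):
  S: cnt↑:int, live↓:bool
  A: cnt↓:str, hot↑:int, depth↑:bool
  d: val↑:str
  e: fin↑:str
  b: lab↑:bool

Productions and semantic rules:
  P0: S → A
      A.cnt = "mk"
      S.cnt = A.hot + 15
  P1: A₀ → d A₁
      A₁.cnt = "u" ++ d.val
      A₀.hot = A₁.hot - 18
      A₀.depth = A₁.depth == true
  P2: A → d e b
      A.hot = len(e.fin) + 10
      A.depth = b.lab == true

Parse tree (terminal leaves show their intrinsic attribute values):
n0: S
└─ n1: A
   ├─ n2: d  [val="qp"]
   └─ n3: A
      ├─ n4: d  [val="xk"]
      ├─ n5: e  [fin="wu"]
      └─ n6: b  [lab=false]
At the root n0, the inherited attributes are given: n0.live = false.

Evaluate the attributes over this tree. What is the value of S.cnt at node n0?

1. n0.live = false  [given at root]
2. n1.cnt = "mk"  ["mk"]
3. n2.val = "qp"  [terminal]
4. n3.cnt = "uqp"  ["u" ++ d.val]
5. n4.val = "xk"  [terminal]
6. n5.fin = "wu"  [terminal]
7. n6.lab = false  [terminal]
8. n3.hot = 12  [len(e.fin) + 10]
9. n3.depth = false  [b.lab == true]
10. n1.hot = -6  [A₁.hot - 18]
11. n1.depth = false  [A₁.depth == true]
12. n0.cnt = 9  [A.hot + 15]

9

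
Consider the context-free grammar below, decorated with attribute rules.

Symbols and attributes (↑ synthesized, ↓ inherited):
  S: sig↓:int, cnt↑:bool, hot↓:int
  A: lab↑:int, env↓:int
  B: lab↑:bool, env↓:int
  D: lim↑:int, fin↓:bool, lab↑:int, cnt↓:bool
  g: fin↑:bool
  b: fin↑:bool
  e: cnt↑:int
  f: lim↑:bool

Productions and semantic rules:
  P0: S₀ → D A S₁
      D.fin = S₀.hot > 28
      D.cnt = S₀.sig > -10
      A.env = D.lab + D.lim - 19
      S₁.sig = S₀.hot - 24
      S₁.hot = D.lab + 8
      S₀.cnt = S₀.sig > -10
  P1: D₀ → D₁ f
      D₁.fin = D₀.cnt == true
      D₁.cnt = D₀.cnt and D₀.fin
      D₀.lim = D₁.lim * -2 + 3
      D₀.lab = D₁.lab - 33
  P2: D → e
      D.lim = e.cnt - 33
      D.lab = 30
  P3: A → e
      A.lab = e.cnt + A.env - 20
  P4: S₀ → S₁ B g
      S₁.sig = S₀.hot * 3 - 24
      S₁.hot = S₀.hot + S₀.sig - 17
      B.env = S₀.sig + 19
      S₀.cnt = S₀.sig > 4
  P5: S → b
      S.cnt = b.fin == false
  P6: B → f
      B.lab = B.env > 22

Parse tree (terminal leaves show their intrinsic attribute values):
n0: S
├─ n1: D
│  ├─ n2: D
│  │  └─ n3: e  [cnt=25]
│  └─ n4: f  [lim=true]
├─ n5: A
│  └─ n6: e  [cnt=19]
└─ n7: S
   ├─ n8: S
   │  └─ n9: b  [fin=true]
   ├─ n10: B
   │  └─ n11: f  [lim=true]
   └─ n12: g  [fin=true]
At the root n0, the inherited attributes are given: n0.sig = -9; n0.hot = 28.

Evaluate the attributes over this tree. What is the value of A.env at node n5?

-3

1. n0.sig = -9  [given at root]
2. n0.hot = 28  [given at root]
3. n1.fin = false  [S₀.hot > 28]
4. n1.cnt = true  [S₀.sig > -10]
5. n2.fin = true  [D₀.cnt == true]
6. n2.cnt = false  [D₀.cnt and D₀.fin]
7. n3.cnt = 25  [terminal]
8. n2.lim = -8  [e.cnt - 33]
9. n2.lab = 30  [30]
10. n4.lim = true  [terminal]
11. n1.lim = 19  [D₁.lim * -2 + 3]
12. n1.lab = -3  [D₁.lab - 33]
13. n5.env = -3  [D.lab + D.lim - 19]
14. n6.cnt = 19  [terminal]
15. n5.lab = -4  [e.cnt + A.env - 20]
16. n7.sig = 4  [S₀.hot - 24]
17. n7.hot = 5  [D.lab + 8]
18. n8.sig = -9  [S₀.hot * 3 - 24]
19. n8.hot = -8  [S₀.hot + S₀.sig - 17]
20. n9.fin = true  [terminal]
21. n8.cnt = false  [b.fin == false]
22. n10.env = 23  [S₀.sig + 19]
23. n11.lim = true  [terminal]
24. n10.lab = true  [B.env > 22]
25. n12.fin = true  [terminal]
26. n7.cnt = false  [S₀.sig > 4]
27. n0.cnt = true  [S₀.sig > -10]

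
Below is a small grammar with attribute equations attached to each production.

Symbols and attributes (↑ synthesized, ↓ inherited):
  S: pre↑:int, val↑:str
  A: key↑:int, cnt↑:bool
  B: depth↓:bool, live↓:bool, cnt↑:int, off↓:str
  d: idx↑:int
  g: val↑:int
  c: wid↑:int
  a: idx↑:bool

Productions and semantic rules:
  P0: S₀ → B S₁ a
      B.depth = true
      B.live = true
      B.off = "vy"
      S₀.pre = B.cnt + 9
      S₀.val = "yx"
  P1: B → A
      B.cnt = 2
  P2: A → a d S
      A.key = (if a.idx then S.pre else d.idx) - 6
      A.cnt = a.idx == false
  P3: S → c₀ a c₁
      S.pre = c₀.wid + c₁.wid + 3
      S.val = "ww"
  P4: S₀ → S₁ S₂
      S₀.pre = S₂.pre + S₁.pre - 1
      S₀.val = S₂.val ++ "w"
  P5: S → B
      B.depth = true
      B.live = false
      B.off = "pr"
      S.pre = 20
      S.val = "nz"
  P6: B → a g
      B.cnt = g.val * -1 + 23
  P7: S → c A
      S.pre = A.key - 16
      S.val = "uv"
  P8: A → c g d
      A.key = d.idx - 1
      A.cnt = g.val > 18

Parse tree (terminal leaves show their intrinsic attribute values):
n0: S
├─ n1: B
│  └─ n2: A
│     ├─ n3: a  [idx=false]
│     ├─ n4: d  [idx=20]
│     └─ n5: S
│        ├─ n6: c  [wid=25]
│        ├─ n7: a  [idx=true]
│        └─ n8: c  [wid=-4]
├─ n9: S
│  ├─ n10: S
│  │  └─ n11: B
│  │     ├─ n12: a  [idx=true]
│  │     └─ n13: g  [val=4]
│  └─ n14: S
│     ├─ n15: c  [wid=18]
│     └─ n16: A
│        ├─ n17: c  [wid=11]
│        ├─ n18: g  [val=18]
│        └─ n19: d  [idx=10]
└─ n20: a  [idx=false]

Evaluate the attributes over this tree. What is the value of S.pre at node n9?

1. n1.depth = true  [true]
2. n1.live = true  [true]
3. n1.off = "vy"  ["vy"]
4. n3.idx = false  [terminal]
5. n4.idx = 20  [terminal]
6. n6.wid = 25  [terminal]
7. n7.idx = true  [terminal]
8. n8.wid = -4  [terminal]
9. n5.pre = 24  [c₀.wid + c₁.wid + 3]
10. n5.val = "ww"  ["ww"]
11. n2.key = 14  [(if a.idx then S.pre else d.idx) - 6]
12. n2.cnt = true  [a.idx == false]
13. n1.cnt = 2  [2]
14. n11.depth = true  [true]
15. n11.live = false  [false]
16. n11.off = "pr"  ["pr"]
17. n12.idx = true  [terminal]
18. n13.val = 4  [terminal]
19. n11.cnt = 19  [g.val * -1 + 23]
20. n10.pre = 20  [20]
21. n10.val = "nz"  ["nz"]
22. n15.wid = 18  [terminal]
23. n17.wid = 11  [terminal]
24. n18.val = 18  [terminal]
25. n19.idx = 10  [terminal]
26. n16.key = 9  [d.idx - 1]
27. n16.cnt = false  [g.val > 18]
28. n14.pre = -7  [A.key - 16]
29. n14.val = "uv"  ["uv"]
30. n9.pre = 12  [S₂.pre + S₁.pre - 1]
31. n9.val = "uvw"  [S₂.val ++ "w"]
32. n20.idx = false  [terminal]
33. n0.pre = 11  [B.cnt + 9]
34. n0.val = "yx"  ["yx"]

12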